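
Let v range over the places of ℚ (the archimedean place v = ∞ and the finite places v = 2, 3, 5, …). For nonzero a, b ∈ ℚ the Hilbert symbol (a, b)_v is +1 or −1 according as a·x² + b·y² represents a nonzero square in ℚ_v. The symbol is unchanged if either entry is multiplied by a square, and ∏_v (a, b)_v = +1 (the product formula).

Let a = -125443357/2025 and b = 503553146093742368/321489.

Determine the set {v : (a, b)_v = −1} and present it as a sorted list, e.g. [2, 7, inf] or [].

[2, 13, 29, 37]

(a, b) ≡ (-237133, 2) mod (ℚ^×)²; places V = {2, 3, 5, 7, 13, 17, 23, 29, 37, ∞}.
(a,b)_37: α=1, u≡31; β=2, v≡23 (mod 37); (31|37)=-1, (23|37)=-1; sign (−1)^0·-1^2·-1^1 = -1.
(a,b)_5: α=-2, u≡3; β=0, v≡2 (mod 5); (3|5)=-1, (2|5)=-1; sign (−1)^0·-1^0·-1^-2 = +1.
(a,b)_17: α=1, u≡8; β=2, v≡16 (mod 17); (8|17)=+1, (16|17)=+1; sign (−1)^0·+1^2·+1^1 = +1.
(a,b)_29: α=1, u≡16; β=2, v≡17 (mod 29); (16|29)=+1, (17|29)=-1; sign (−1)^0·+1^2·-1^1 = -1.
(a,b)_7: α=0, u≡5; β=-2, v≡4 (mod 7); (5|7)=-1, (4|7)=+1; sign (−1)^0·-1^-2·+1^0 = +1.
(a,b)_13: α=1, u≡6; β=2, v≡6 (mod 13); (6|13)=-1, (6|13)=-1; sign (−1)^0·-1^2·-1^1 = -1.
(a,b)_3: α=-4, u≡2; β=-8, v≡2 (mod 3); (2|3)=-1, (2|3)=-1; sign (−1)^0·-1^-8·-1^-4 = +1.
(a,b)_23: α=2, u≡20; β=4, v≡16 (mod 23); (20|23)=-1, (16|23)=+1; sign (−1)^0·-1^4·+1^2 = +1.
(a,b)_∞: sgn(-237133)=−, sgn(2)=+, so +1.
(a,b)_2: α=0, β=5; u≡3, v≡1 (mod 8); ε(u)ε(v)=1·0, αω(v)=0·0, βω(u)=5·1; sum ≡ 1  ⇒  -1.
(-237133, 2 / ℚ) ramifies at {2, 13, 29, 37}: a division algebra.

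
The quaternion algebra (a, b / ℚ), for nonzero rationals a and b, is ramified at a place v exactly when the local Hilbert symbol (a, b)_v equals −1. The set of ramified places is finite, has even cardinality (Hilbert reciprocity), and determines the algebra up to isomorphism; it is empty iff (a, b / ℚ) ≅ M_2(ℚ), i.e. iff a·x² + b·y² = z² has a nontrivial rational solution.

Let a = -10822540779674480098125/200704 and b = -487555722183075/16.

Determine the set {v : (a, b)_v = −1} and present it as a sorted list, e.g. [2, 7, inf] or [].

(a, b) ≡ (-533, -483) mod (ℚ^×)²; places V = {2, 3, 5, 7, 13, 23, 29, 41, ∞}.
(a,b)_2: α=-12, β=-4; u≡3, v≡5 (mod 8); ε(u)ε(v)=1·0, αω(v)=-12·1, βω(u)=-4·1; sum ≡ 0  ⇒  +1.
(a,b)_3: α=2, u≡1; β=1, v≡1 (mod 3); (1|3)=+1, (1|3)=+1; sign (−1)^0·+1^1·+1^2 = +1.
(a,b)_∞: sgn(-533)=−, sgn(-483)=−, so -1.
(a,b)_29: α=2, u≡18; β=2, v≡19 (mod 29); (18|29)=-1, (19|29)=-1; sign (−1)^0·-1^2·-1^2 = +1.
(a,b)_41: α=3, u≡28; β=2, v≡31 (mod 41); (28|41)=-1, (31|41)=+1; sign (−1)^0·-1^2·+1^3 = +1.
(a,b)_5: α=4, u≡2; β=2, v≡2 (mod 5); (2|5)=-1, (2|5)=-1; sign (−1)^0·-1^2·-1^4 = +1.
(a,b)_7: α=-2, u≡5; β=1, v≡2 (mod 7); (5|7)=-1, (2|7)=+1; sign (−1)^0·-1^1·+1^-2 = -1.
(a,b)_13: α=7, u≡7; β=4, v≡11 (mod 13); (7|13)=-1, (11|13)=-1; sign (−1)^0·-1^4·-1^7 = -1.
(a,b)_23: α=2, u≡5; β=1, v≡2 (mod 23); (5|23)=-1, (2|23)=+1; sign (−1)^0·-1^1·+1^2 = -1.
(-533, -483 / ℚ) ramifies at {7, 13, 23, ∞}: a division algebra.

[7, 13, 23, inf]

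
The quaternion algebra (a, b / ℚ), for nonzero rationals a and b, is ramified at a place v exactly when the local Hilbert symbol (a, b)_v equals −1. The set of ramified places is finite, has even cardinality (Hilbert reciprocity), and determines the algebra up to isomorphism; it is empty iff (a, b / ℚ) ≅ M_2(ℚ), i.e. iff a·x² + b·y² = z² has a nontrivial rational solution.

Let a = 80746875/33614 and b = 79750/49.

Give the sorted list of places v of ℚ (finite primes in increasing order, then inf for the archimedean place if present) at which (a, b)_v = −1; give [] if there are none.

(a, b) ≡ (22330, 3190) mod (ℚ^×)²; places V = {2, 3, 5, 7, 11, 29, ∞}.
(a,b)_3: α=4, u≡1; β=0, v≡1 (mod 3); (1|3)=+1, (1|3)=+1; sign (−1)^0·+1^0·+1^4 = +1.
(a,b)_2: α=-1, β=1; u≡5, v≡3 (mod 8); ε(u)ε(v)=0·1, αω(v)=-1·1, βω(u)=1·1; sum ≡ 0  ⇒  +1.
(a,b)_7: α=-5, u≡3; β=-2, v≡6 (mod 7); (3|7)=-1, (6|7)=-1; sign (−1)^0·-1^-2·-1^-5 = -1.
(a,b)_29: α=1, u≡9; β=1, v≡7 (mod 29); (9|29)=+1, (7|29)=+1; sign (−1)^0·+1^1·+1^1 = +1.
(a,b)_11: α=1, u≡8; β=1, v≡9 (mod 11); (8|11)=-1, (9|11)=+1; sign (−1)^1·-1^1·+1^1 = +1.
(a,b)_∞: sgn(22330)=+, sgn(3190)=+, so +1.
(a,b)_5: α=5, u≡1; β=3, v≡2 (mod 5); (1|5)=+1, (2|5)=-1; sign (−1)^0·+1^3·-1^5 = -1.
|Ram(22330, 3190)| = 2, even; anisotropic at {5, 7}.

[5, 7]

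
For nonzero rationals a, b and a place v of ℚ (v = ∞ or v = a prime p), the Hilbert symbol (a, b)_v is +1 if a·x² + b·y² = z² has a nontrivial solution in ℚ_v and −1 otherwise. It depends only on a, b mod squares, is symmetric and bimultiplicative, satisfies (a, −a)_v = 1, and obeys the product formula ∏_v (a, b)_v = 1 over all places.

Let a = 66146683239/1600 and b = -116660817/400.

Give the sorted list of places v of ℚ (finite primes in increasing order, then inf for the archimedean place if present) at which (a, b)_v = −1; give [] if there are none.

(a, b) ≡ (4199, -29393) mod (ℚ^×)²; places V = {2, 3, 5, 7, 13, 17, 19, ∞}.
(a,b)_7: α=4, u≡3; β=3, v≡4 (mod 7); (3|7)=-1, (4|7)=+1; sign (−1)^0·-1^3·+1^4 = -1.
(a,b)_∞: sgn(4199)=+, sgn(-29393)=−, so +1.
(a,b)_2: α=-6, β=-4; u≡7, v≡7 (mod 8); ε(u)ε(v)=1·1, αω(v)=-6·0, βω(u)=-4·0; sum ≡ 1  ⇒  -1.
(a,b)_5: α=-2, u≡1; β=-2, v≡3 (mod 5); (1|5)=+1, (3|5)=-1; sign (−1)^0·+1^-2·-1^-2 = +1.
(a,b)_13: α=1, u≡7; β=1, v≡3 (mod 13); (7|13)=-1, (3|13)=+1; sign (−1)^0·-1^1·+1^1 = -1.
(a,b)_17: α=1, u≡16; β=1, v≡12 (mod 17); (16|17)=+1, (12|17)=-1; sign (−1)^0·+1^1·-1^1 = -1.
(a,b)_3: α=8, u≡2; β=4, v≡1 (mod 3); (2|3)=-1, (1|3)=+1; sign (−1)^0·-1^4·+1^8 = +1.
(a,b)_19: α=1, u≡12; β=1, v≡16 (mod 19); (12|19)=-1, (16|19)=+1; sign (−1)^1·-1^1·+1^1 = +1.
|Ram(4199, -29393)| = 4, even; anisotropic at {2, 7, 13, 17}.

[2, 7, 13, 17]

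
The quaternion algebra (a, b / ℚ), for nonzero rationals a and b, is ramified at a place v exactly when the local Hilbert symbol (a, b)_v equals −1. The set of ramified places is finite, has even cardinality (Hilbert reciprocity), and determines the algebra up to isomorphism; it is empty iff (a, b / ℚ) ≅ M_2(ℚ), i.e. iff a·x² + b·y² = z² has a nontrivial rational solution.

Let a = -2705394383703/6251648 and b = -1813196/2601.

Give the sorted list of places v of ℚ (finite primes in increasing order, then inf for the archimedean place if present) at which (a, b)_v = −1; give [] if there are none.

[2, inf]

Mod squares: a ≡ -1166, b ≡ -11. Check v ∈ {∞, 2, 3, 7, 11, 13, 17, 29, 53}.
v=7: a=7^0·(≡6), b=7^2·(≡3) mod 7; (6|7)=-1, (3|7)=-1; (−1)^{0·2·3}·(-1)^2·(-1)^0 = +1.
v=53: a=53^1·(≡3), b=53^0·(≡10) mod 53; (3|53)=-1, (10|53)=+1; (−1)^{1·0·26}·(-1)^0·(+1)^1 = +1.
v=11: a=11^1·(≡9), b=11^1·(≡2) mod 11; (9|11)=+1, (2|11)=-1; (−1)^{1·1·5}·(+1)^1·(-1)^1 = +1.
v=13: a=13^-2·(≡4), b=13^0·(≡5) mod 13; (4|13)=+1, (5|13)=-1; (−1)^{-2·0·6}·(+1)^0·(-1)^-2 = +1.
v=17: a=17^-2·(≡6), b=17^-2·(≡14) mod 17; (6|17)=-1, (14|17)=-1; (−1)^{-2·-2·8}·(-1)^-2·(-1)^-2 = +1.
v=29: a=29^4·(≡4), b=29^2·(≡14) mod 29; (4|29)=+1, (14|29)=-1; (−1)^{4·2·14}·(+1)^2·(-1)^4 = +1.
v=∞: -1166 < 0 and -11 < 0  ⇒  (a,b)_∞ = -1.
v=3: a=3^8·(≡1), b=3^-2·(≡1) mod 3; (1|3)=+1, (1|3)=+1; (−1)^{8·-2·1}·(+1)^-2·(+1)^8 = +1.
v=2: v_2(a)=-7, v_2(b)=2; units ≡ 1, 5 (mod 8); ε·ε+αω+βω = 0·0+-7·1+2·0 ≡ 1  ⇒  (a,b)_2 = -1.
Ram(-1166, -11) = {2, ∞}; no ℚ_2-point on the conic.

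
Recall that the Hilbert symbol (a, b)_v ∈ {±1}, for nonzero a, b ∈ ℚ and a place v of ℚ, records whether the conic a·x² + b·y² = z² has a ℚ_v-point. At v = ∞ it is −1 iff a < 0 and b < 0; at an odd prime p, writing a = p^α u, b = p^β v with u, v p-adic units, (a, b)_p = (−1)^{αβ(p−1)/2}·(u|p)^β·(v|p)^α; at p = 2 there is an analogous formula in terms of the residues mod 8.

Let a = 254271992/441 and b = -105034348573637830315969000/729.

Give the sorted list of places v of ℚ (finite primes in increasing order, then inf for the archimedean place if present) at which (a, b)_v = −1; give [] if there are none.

Mod squares: a ≡ 376142, b ≡ -599946490. Check v ∈ {∞, 2, 3, 5, 7, 11, 13, 17, 23, 29, 37, 43}.
v=3: a=3^-2·(≡2), b=3^-6·(≡2) mod 3; (2|3)=-1, (2|3)=-1; (−1)^{-2·-6·1}·(-1)^-6·(-1)^-2 = +1.
v=∞: 376142 > 0 and -599946490 < 0  ⇒  (a,b)_∞ = +1.
v=37: a=37^1·(≡30), b=37^3·(≡27) mod 37; (30|37)=+1, (27|37)=+1; (−1)^{1·3·18}·(+1)^3·(+1)^1 = +1.
v=13: a=13^3·(≡3), b=13^3·(≡12) mod 13; (3|13)=+1, (12|13)=+1; (−1)^{3·3·6}·(+1)^3·(+1)^3 = +1.
v=17: a=17^1·(≡2), b=17^5·(≡11) mod 17; (2|17)=+1, (11|17)=-1; (−1)^{1·5·8}·(+1)^5·(-1)^1 = -1.
v=43: a=43^0·(≡24), b=43^2·(≡28) mod 43; (24|43)=+1, (28|43)=-1; (−1)^{0·2·21}·(+1)^2·(-1)^0 = +1.
v=11: a=11^0·(≡7), b=11^1·(≡7) mod 11; (7|11)=-1, (7|11)=-1; (−1)^{0·1·5}·(-1)^1·(-1)^0 = -1.
v=23: a=23^1·(≡8), b=23^1·(≡17) mod 23; (8|23)=+1, (17|23)=-1; (−1)^{1·1·11}·(+1)^1·(-1)^1 = +1.
v=7: a=7^-2·(≡1), b=7^2·(≡2) mod 7; (1|7)=+1, (2|7)=+1; (−1)^{-2·2·3}·(+1)^2·(+1)^-2 = +1.
v=29: a=29^0·(≡18), b=29^1·(≡24) mod 29; (18|29)=-1, (24|29)=+1; (−1)^{0·1·14}·(-1)^1·(+1)^0 = -1.
v=2: v_2(a)=3, v_2(b)=3; units ≡ 7, 3 (mod 8); ε·ε+αω+βω = 1·1+3·1+3·0 ≡ 0  ⇒  (a,b)_2 = +1.
v=5: a=5^0·(≡2), b=5^3·(≡2) mod 5; (2|5)=-1, (2|5)=-1; (−1)^{0·3·2}·(-1)^3·(-1)^0 = -1.
|Ram(376142, -599946490)| = 4, even; anisotropic at {5, 11, 17, 29}.

[5, 11, 17, 29]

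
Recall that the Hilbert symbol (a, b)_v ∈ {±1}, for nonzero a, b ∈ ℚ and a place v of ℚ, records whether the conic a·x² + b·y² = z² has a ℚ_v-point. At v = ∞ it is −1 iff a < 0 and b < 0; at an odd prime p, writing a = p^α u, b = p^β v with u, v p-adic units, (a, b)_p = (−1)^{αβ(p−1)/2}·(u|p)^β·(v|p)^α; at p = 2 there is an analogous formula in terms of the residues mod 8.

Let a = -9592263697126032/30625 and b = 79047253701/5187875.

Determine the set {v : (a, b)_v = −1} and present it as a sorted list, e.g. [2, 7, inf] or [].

[2, 5, 17, 29]

(a, b) ≡ (-17, 699335) mod (ℚ^×)²; places V = {2, 3, 5, 7, 11, 13, 17, 29, 53, ∞}.
(a,b)_29: α=0, u≡26; β=1, v≡1 (mod 29); (26|29)=-1, (1|29)=+1; sign (−1)^0·-1^1·+1^0 = -1.
(a,b)_17: α=3, u≡4; β=2, v≡12 (mod 17); (4|17)=+1, (12|17)=-1; sign (−1)^0·+1^2·-1^3 = -1.
(a,b)_11: α=0, u≡1; β=-2, v≡8 (mod 11); (1|11)=+1, (8|11)=-1; sign (−1)^0·+1^-2·-1^0 = +1.
(a,b)_53: α=2, u≡43; β=1, v≡34 (mod 53); (43|53)=+1, (34|53)=-1; sign (−1)^0·+1^1·-1^2 = +1.
(a,b)_3: α=2, u≡1; β=4, v≡2 (mod 3); (1|3)=+1, (2|3)=-1; sign (−1)^0·+1^4·-1^2 = +1.
(a,b)_2: α=4, β=0; u≡7, v≡7 (mod 8); ε(u)ε(v)=1·1, αω(v)=4·0, βω(u)=0·0; sum ≡ 1  ⇒  -1.
(a,b)_7: α=-2, u≡4; β=-3, v≡2 (mod 7); (4|7)=+1, (2|7)=+1; sign (−1)^0·+1^-3·+1^-2 = +1.
(a,b)_5: α=-4, u≡2; β=-3, v≡2 (mod 5); (2|5)=-1, (2|5)=-1; sign (−1)^0·-1^-3·-1^-4 = -1.
(a,b)_13: α=6, u≡4; β=3, v≡10 (mod 13); (4|13)=+1, (10|13)=+1; sign (−1)^0·+1^3·+1^6 = +1.
(a,b)_∞: sgn(-17)=−, sgn(699335)=+, so +1.
Ram(-17, 699335) = {2, 5, 17, 29}; no ℚ_2-point on the conic.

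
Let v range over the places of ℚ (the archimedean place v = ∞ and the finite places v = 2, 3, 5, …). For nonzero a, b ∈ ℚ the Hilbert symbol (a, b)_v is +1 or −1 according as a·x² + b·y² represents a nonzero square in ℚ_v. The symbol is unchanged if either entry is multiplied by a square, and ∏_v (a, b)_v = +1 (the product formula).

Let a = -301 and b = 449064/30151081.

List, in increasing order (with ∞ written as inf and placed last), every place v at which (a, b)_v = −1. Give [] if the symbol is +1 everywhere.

[2, 11]

Mod squares: a ≡ -301, b ≡ 154. Check v ∈ {∞, 2, 3, 7, 11, 17, 19, 43}.
v=43: a=43^1·(≡36), b=43^0·(≡38) mod 43; (36|43)=+1, (38|43)=+1; (−1)^{1·0·21}·(+1)^0·(+1)^1 = +1.
v=3: a=3^0·(≡2), b=3^6·(≡1) mod 3; (2|3)=-1, (1|3)=+1; (−1)^{0·6·1}·(-1)^6·(+1)^0 = +1.
v=17: a=17^0·(≡5), b=17^-4·(≡15) mod 17; (5|17)=-1, (15|17)=+1; (−1)^{0·-4·8}·(-1)^-4·(+1)^0 = +1.
v=7: a=7^1·(≡6), b=7^1·(≡2) mod 7; (6|7)=-1, (2|7)=+1; (−1)^{1·1·3}·(-1)^1·(+1)^1 = +1.
v=2: v_2(a)=0, v_2(b)=3; units ≡ 3, 5 (mod 8); ε·ε+αω+βω = 1·0+0·1+3·1 ≡ 1  ⇒  (a,b)_2 = -1.
v=19: a=19^0·(≡3), b=19^-2·(≡13) mod 19; (3|19)=-1, (13|19)=-1; (−1)^{0·-2·9}·(-1)^-2·(-1)^0 = +1.
v=∞: -301 < 0 and 154 > 0  ⇒  (a,b)_∞ = +1.
v=11: a=11^0·(≡7), b=11^1·(≡9) mod 11; (7|11)=-1, (9|11)=+1; (−1)^{0·1·5}·(-1)^1·(+1)^0 = -1.
Ram(-301, 154) = {2, 11}; no ℚ_2-point on the conic.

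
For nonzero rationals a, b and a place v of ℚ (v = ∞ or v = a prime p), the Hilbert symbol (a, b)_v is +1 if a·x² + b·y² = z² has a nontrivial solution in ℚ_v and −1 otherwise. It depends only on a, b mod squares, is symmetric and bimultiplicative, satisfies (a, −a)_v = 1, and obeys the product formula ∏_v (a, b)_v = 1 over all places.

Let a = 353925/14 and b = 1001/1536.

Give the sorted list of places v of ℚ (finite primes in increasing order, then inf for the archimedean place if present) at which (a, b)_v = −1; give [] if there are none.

Mod squares: a ≡ 182, b ≡ 6006. Check v ∈ {∞, 2, 3, 5, 7, 11, 13}.
v=∞: 182 > 0 and 6006 > 0  ⇒  (a,b)_∞ = +1.
v=13: a=13^1·(≡3), b=13^1·(≡6) mod 13; (3|13)=+1, (6|13)=-1; (−1)^{1·1·6}·(+1)^1·(-1)^1 = -1.
v=2: v_2(a)=-1, v_2(b)=-9; units ≡ 3, 3 (mod 8); ε·ε+αω+βω = 1·1+-1·1+-9·1 ≡ 1  ⇒  (a,b)_2 = -1.
v=3: a=3^2·(≡2), b=3^-1·(≡1) mod 3; (2|3)=-1, (1|3)=+1; (−1)^{2·-1·1}·(-1)^-1·(+1)^2 = -1.
v=7: a=7^-1·(≡6), b=7^1·(≡1) mod 7; (6|7)=-1, (1|7)=+1; (−1)^{-1·1·3}·(-1)^1·(+1)^-1 = +1.
v=5: a=5^2·(≡3), b=5^0·(≡1) mod 5; (3|5)=-1, (1|5)=+1; (−1)^{2·0·2}·(-1)^0·(+1)^2 = +1.
v=11: a=11^2·(≡7), b=11^1·(≡2) mod 11; (7|11)=-1, (2|11)=-1; (−1)^{2·1·5}·(-1)^1·(-1)^2 = -1.
|Ram(182, 6006)| = 4, even; anisotropic at {2, 3, 11, 13}.

[2, 3, 11, 13]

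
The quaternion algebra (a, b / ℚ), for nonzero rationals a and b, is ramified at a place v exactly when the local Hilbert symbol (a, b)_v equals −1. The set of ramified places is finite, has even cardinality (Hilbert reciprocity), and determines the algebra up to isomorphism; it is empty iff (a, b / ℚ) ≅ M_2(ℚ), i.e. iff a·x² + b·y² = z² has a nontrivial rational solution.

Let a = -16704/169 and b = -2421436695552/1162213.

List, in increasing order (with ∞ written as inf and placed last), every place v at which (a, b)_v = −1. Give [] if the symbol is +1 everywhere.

[2, 7, 29, inf]

Mod squares: a ≡ -29, b ≡ -50141. Check v ∈ {∞, 2, 3, 7, 13, 19, 23, 29}.
v=23: a=23^0·(≡5), b=23^-2·(≡7) mod 23; (5|23)=-1, (7|23)=-1; (−1)^{0·-2·11}·(-1)^-2·(-1)^0 = +1.
v=13: a=13^-2·(≡1), b=13^-3·(≡1) mod 13; (1|13)=+1, (1|13)=+1; (−1)^{-2·-3·6}·(+1)^-3·(+1)^-2 = +1.
v=19: a=19^0·(≡11), b=19^1·(≡18) mod 19; (11|19)=+1, (18|19)=-1; (−1)^{0·1·9}·(+1)^1·(-1)^0 = +1.
v=2: v_2(a)=6, v_2(b)=10; units ≡ 3, 3 (mod 8); ε·ε+αω+βω = 1·1+6·1+10·1 ≡ 1  ⇒  (a,b)_2 = -1.
v=7: a=7^0·(≡5), b=7^1·(≡6) mod 7; (5|7)=-1, (6|7)=-1; (−1)^{0·1·3}·(-1)^1·(-1)^0 = -1.
v=∞: -29 < 0 and -50141 < 0  ⇒  (a,b)_∞ = -1.
v=29: a=29^1·(≡5), b=29^3·(≡19) mod 29; (5|29)=+1, (19|29)=-1; (−1)^{1·3·14}·(+1)^3·(-1)^1 = -1.
v=3: a=3^2·(≡1), b=3^6·(≡1) mod 3; (1|3)=+1, (1|3)=+1; (−1)^{2·6·1}·(+1)^6·(+1)^2 = +1.
Ram(-29, -50141) = {2, 7, 29, ∞}; no ℚ_2-point on the conic.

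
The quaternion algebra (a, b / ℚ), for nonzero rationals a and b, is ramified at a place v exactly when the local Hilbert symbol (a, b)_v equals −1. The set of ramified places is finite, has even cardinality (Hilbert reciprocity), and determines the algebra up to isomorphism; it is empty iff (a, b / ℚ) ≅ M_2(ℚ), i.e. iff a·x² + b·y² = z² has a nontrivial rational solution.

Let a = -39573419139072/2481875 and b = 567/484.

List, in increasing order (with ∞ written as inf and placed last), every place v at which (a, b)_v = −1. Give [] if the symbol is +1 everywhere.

(a, b) ≡ (-1799798, 7) mod (ℚ^×)²; places V = {2, 3, 5, 7, 11, 13, 19, 29, 31, ∞}.
(a,b)_29: α=1, u≡3; β=0, v≡24 (mod 29); (3|29)=-1, (24|29)=+1; sign (−1)^0·-1^0·+1^1 = +1.
(a,b)_13: α=1, u≡12; β=0, v≡7 (mod 13); (12|13)=+1, (7|13)=-1; sign (−1)^0·+1^0·-1^1 = -1.
(a,b)_∞: sgn(-1799798)=−, sgn(7)=+, so +1.
(a,b)_5: α=-4, u≡3; β=0, v≡3 (mod 5); (3|5)=-1, (3|5)=-1; sign (−1)^0·-1^0·-1^-4 = +1.
(a,b)_7: α=1, u≡6; β=1, v≡4 (mod 7); (6|7)=-1, (4|7)=+1; sign (−1)^1·-1^1·+1^1 = +1.
(a,b)_3: α=10, u≡1; β=4, v≡1 (mod 3); (1|3)=+1, (1|3)=+1; sign (−1)^0·+1^4·+1^10 = +1.
(a,b)_2: α=13, β=-2; u≡5, v≡7 (mod 8); ε(u)ε(v)=0·1, αω(v)=13·0, βω(u)=-2·1; sum ≡ 0  ⇒  +1.
(a,b)_19: α=-2, u≡15; β=0, v≡6 (mod 19); (15|19)=-1, (6|19)=+1; sign (−1)^0·-1^0·+1^-2 = +1.
(a,b)_31: α=1, u≡19; β=0, v≡7 (mod 31); (19|31)=+1, (7|31)=+1; sign (−1)^0·+1^0·+1^1 = +1.
(a,b)_11: α=-1, u≡7; β=-2, v≡7 (mod 11); (7|11)=-1, (7|11)=-1; sign (−1)^0·-1^-2·-1^-1 = -1.
Ram(-1799798, 7) = {11, 13}; no ℚ_11-point on the conic.

[11, 13]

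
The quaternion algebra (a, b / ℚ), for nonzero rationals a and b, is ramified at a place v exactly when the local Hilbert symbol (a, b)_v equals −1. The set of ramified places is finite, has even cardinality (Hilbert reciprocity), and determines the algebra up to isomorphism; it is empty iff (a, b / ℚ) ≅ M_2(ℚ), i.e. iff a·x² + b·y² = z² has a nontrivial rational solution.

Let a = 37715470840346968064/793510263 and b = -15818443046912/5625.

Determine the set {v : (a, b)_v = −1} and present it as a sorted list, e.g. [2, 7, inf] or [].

[7, 11, 19, 23]

Mod squares: a ≡ 45353, b ≡ -23. Check v ∈ {∞, 2, 3, 5, 7, 11, 13, 19, 23, 31}.
v=23: a=23^2·(≡19), b=23^1·(≡7) mod 23; (19|23)=-1, (7|23)=-1; (−1)^{2·1·11}·(-1)^1·(-1)^2 = -1.
v=11: a=11^3·(≡3), b=11^2·(≡10) mod 11; (3|11)=+1, (10|11)=-1; (−1)^{3·2·5}·(+1)^2·(-1)^3 = -1.
v=19: a=19^3·(≡3), b=19^2·(≡14) mod 19; (3|19)=-1, (14|19)=-1; (−1)^{3·2·9}·(-1)^2·(-1)^3 = -1.
v=5: a=5^0·(≡3), b=5^-4·(≡2) mod 5; (3|5)=-1, (2|5)=-1; (−1)^{0·-4·2}·(-1)^-4·(-1)^0 = +1.
v=2: v_2(a)=18, v_2(b)=14; units ≡ 1, 1 (mod 8); ε·ε+αω+βω = 0·0+18·0+14·0 ≡ 0  ⇒  (a,b)_2 = +1.
v=3: a=3^-4·(≡2), b=3^-2·(≡1) mod 3; (2|3)=-1, (1|3)=+1; (−1)^{-4·-2·1}·(-1)^-2·(+1)^-4 = +1.
v=31: a=31^3·(≡30), b=31^2·(≡5) mod 31; (30|31)=-1, (5|31)=+1; (−1)^{3·2·15}·(-1)^2·(+1)^3 = +1.
v=7: a=7^-3·(≡1), b=7^0·(≡3) mod 7; (1|7)=+1, (3|7)=-1; (−1)^{-3·0·3}·(+1)^0·(-1)^-3 = -1.
v=13: a=13^-4·(≡3), b=13^0·(≡3) mod 13; (3|13)=+1, (3|13)=+1; (−1)^{-4·0·6}·(+1)^0·(+1)^-4 = +1.
v=∞: 45353 > 0 and -23 < 0  ⇒  (a,b)_∞ = +1.
|Ram(45353, -23)| = 4, even; anisotropic at {7, 11, 19, 23}.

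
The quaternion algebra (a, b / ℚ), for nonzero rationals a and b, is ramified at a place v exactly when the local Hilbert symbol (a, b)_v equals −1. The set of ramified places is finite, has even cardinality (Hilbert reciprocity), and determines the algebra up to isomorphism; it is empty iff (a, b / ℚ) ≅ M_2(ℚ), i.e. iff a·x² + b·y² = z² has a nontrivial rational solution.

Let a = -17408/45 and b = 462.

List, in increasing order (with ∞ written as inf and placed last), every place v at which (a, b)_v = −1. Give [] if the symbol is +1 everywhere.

Mod squares: a ≡ -85, b ≡ 462. Check v ∈ {∞, 2, 3, 5, 7, 11, 17}.
v=17: a=17^1·(≡12), b=17^0·(≡3) mod 17; (12|17)=-1, (3|17)=-1; (−1)^{1·0·8}·(-1)^0·(-1)^1 = -1.
v=3: a=3^-2·(≡2), b=3^1·(≡1) mod 3; (2|3)=-1, (1|3)=+1; (−1)^{-2·1·1}·(-1)^1·(+1)^-2 = -1.
v=∞: -85 < 0 and 462 > 0  ⇒  (a,b)_∞ = +1.
v=5: a=5^-1·(≡3), b=5^0·(≡2) mod 5; (3|5)=-1, (2|5)=-1; (−1)^{-1·0·2}·(-1)^0·(-1)^-1 = -1.
v=7: a=7^0·(≡5), b=7^1·(≡3) mod 7; (5|7)=-1, (3|7)=-1; (−1)^{0·1·3}·(-1)^1·(-1)^0 = -1.
v=11: a=11^0·(≡5), b=11^1·(≡9) mod 11; (5|11)=+1, (9|11)=+1; (−1)^{0·1·5}·(+1)^1·(+1)^0 = +1.
v=2: v_2(a)=10, v_2(b)=1; units ≡ 3, 7 (mod 8); ε·ε+αω+βω = 1·1+10·0+1·1 ≡ 0  ⇒  (a,b)_2 = +1.
Ram(-85, 462) = {3, 5, 7, 17}; no ℚ_3-point on the conic.

[3, 5, 7, 17]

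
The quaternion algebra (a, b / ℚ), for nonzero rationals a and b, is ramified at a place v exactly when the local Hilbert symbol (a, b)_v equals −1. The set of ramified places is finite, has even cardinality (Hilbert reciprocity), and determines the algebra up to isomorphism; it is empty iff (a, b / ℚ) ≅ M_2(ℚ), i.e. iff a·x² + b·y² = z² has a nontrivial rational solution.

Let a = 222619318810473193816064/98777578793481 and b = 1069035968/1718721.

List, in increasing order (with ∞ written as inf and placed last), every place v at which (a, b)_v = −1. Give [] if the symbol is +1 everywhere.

[13, 41]

Mod squares: a ≡ 19721, b ≡ 138047. Check v ∈ {∞, 2, 3, 7, 11, 13, 19, 23, 37, 41}.
v=2: v_2(a)=14, v_2(b)=6; units ≡ 1, 7 (mod 8); ε·ε+αω+βω = 0·1+14·0+6·0 ≡ 0  ⇒  (a,b)_2 = +1.
v=3: a=3^-4·(≡2), b=3^-2·(≡2) mod 3; (2|3)=-1, (2|3)=-1; (−1)^{-4·-2·1}·(-1)^-2·(-1)^-4 = +1.
v=23: a=23^-2·(≡11), b=23^-2·(≡18) mod 23; (11|23)=-1, (18|23)=+1; (−1)^{-2·-2·11}·(-1)^-2·(+1)^-2 = +1.
v=13: a=13^3·(≡3), b=13^1·(≡2) mod 13; (3|13)=+1, (2|13)=-1; (−1)^{3·1·6}·(+1)^1·(-1)^3 = -1.
v=41: a=41^3·(≡12), b=41^1·(≡16) mod 41; (12|41)=-1, (16|41)=+1; (−1)^{3·1·20}·(-1)^1·(+1)^3 = -1.
v=11: a=11^6·(≡3), b=11^2·(≡7) mod 11; (3|11)=+1, (7|11)=-1; (−1)^{6·2·5}·(+1)^2·(-1)^6 = +1.
v=37: a=37^3·(≡32), b=37^1·(≡22) mod 37; (32|37)=-1, (22|37)=-1; (−1)^{3·1·18}·(-1)^1·(-1)^3 = +1.
v=∞: 19721 > 0 and 138047 > 0  ⇒  (a,b)_∞ = +1.
v=7: a=7^-2·(≡2), b=7^1·(≡1) mod 7; (2|7)=+1, (1|7)=+1; (−1)^{-2·1·3}·(+1)^1·(+1)^-2 = +1.
v=19: a=19^-6·(≡18), b=19^-2·(≡12) mod 19; (18|19)=-1, (12|19)=-1; (−1)^{-6·-2·9}·(-1)^-2·(-1)^-6 = +1.
Ram(19721, 138047) = {13, 41}; no ℚ_13-point on the conic.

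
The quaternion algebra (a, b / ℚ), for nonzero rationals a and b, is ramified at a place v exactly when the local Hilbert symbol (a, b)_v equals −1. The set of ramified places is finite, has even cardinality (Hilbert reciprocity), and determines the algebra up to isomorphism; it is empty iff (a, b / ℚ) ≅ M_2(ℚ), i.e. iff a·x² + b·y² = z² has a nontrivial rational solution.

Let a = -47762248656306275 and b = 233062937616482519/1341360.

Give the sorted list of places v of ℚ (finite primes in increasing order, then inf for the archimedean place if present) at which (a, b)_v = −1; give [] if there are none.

Mod squares: a ≡ -3059, b ≡ 12087378485. Check v ∈ {∞, 2, 3, 5, 7, 13, 19, 23, 31, 37, 53}.
v=53: a=53^2·(≡24), b=53^1·(≡37) mod 53; (24|53)=+1, (37|53)=+1; (−1)^{2·1·26}·(+1)^1·(+1)^2 = +1.
v=7: a=7^1·(≡4), b=7^5·(≡4) mod 7; (4|7)=+1, (4|7)=+1; (−1)^{1·5·3}·(+1)^5·(+1)^1 = -1.
v=13: a=13^2·(≡10), b=13^1·(≡6) mod 13; (10|13)=+1, (6|13)=-1; (−1)^{2·1·6}·(+1)^1·(-1)^2 = +1.
v=37: a=37^2·(≡30), b=37^1·(≡29) mod 37; (30|37)=+1, (29|37)=-1; (−1)^{2·1·18}·(+1)^1·(-1)^2 = +1.
v=∞: -3059 < 0 and 12087378485 > 0  ⇒  (a,b)_∞ = +1.
v=31: a=31^2·(≡25), b=31^5·(≡4) mod 31; (25|31)=+1, (4|31)=+1; (−1)^{2·5·15}·(+1)^5·(+1)^2 = +1.
v=5: a=5^2·(≡4), b=5^-1·(≡2) mod 5; (4|5)=+1, (2|5)=-1; (−1)^{2·-1·2}·(+1)^-1·(-1)^2 = +1.
v=19: a=19^1·(≡8), b=19^1·(≡11) mod 19; (8|19)=-1, (11|19)=+1; (−1)^{1·1·9}·(-1)^1·(+1)^1 = +1.
v=3: a=3^0·(≡1), b=3^-6·(≡2) mod 3; (1|3)=+1, (2|3)=-1; (−1)^{0·-6·1}·(+1)^-6·(-1)^0 = +1.
v=2: v_2(a)=0, v_2(b)=-4; units ≡ 5, 5 (mod 8); ε·ε+αω+βω = 0·0+0·1+-4·1 ≡ 0  ⇒  (a,b)_2 = +1.
v=23: a=23^1·(≡21), b=23^-1·(≡5) mod 23; (21|23)=-1, (5|23)=-1; (−1)^{1·-1·11}·(-1)^-1·(-1)^1 = -1.
|Ram(-3059, 12087378485)| = 2, even; anisotropic at {7, 23}.

[7, 23]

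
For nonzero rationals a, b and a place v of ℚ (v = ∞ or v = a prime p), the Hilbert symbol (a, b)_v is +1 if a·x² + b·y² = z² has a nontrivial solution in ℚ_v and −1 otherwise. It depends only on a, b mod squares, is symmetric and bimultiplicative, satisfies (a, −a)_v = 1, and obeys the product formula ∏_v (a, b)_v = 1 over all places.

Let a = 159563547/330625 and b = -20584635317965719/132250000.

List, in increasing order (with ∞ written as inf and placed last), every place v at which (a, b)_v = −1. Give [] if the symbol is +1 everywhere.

Mod squares: a ≡ 3, b ≡ -2431. Check v ∈ {∞, 2, 3, 5, 7, 11, 13, 17, 19, 23}.
v=5: a=5^-4·(≡3), b=5^-6·(≡4) mod 5; (3|5)=-1, (4|5)=+1; (−1)^{-4·-6·2}·(-1)^-6·(+1)^-4 = +1.
v=3: a=3^3·(≡1), b=3^4·(≡2) mod 3; (1|3)=+1, (2|3)=-1; (−1)^{3·4·1}·(+1)^4·(-1)^3 = -1.
v=23: a=23^-2·(≡3), b=23^-2·(≡14) mod 23; (3|23)=+1, (14|23)=-1; (−1)^{-2·-2·11}·(+1)^-2·(-1)^-2 = +1.
v=13: a=13^2·(≡10), b=13^3·(≡8) mod 13; (10|13)=+1, (8|13)=-1; (−1)^{2·3·6}·(+1)^3·(-1)^2 = +1.
v=∞: 3 > 0 and -2431 < 0  ⇒  (a,b)_∞ = +1.
v=11: a=11^2·(≡3), b=11^3·(≡6) mod 11; (3|11)=+1, (6|11)=-1; (−1)^{2·3·5}·(+1)^3·(-1)^2 = +1.
v=2: v_2(a)=0, v_2(b)=-4; units ≡ 3, 1 (mod 8); ε·ε+αω+βω = 1·0+0·0+-4·1 ≡ 0  ⇒  (a,b)_2 = +1.
v=17: a=17^2·(≡11), b=17^3·(≡7) mod 17; (11|17)=-1, (7|17)=-1; (−1)^{2·3·8}·(-1)^3·(-1)^2 = -1.
v=19: a=19^0·(≡14), b=19^2·(≡6) mod 19; (14|19)=-1, (6|19)=+1; (−1)^{0·2·9}·(-1)^2·(+1)^0 = +1.
v=7: a=7^0·(≡3), b=7^2·(≡5) mod 7; (3|7)=-1, (5|7)=-1; (−1)^{0·2·3}·(-1)^2·(-1)^0 = +1.
Ram(3, -2431) = {3, 17}; no ℚ_3-point on the conic.

[3, 17]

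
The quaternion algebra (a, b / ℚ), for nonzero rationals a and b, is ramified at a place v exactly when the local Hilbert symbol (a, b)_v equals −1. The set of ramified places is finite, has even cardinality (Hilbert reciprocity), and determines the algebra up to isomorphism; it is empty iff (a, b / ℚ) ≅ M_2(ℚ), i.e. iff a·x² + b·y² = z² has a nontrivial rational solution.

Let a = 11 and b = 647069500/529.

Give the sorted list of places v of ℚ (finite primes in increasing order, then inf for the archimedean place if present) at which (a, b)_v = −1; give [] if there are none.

[2, 11]

Mod squares: a ≡ 11, b ≡ 55. Check v ∈ {∞, 2, 5, 7, 11, 23}.
v=∞: 11 > 0 and 55 > 0  ⇒  (a,b)_∞ = +1.
v=7: a=7^0·(≡4), b=7^6·(≡3) mod 7; (4|7)=+1, (3|7)=-1; (−1)^{0·6·3}·(+1)^6·(-1)^0 = +1.
v=11: a=11^1·(≡1), b=11^1·(≡9) mod 11; (1|11)=+1, (9|11)=+1; (−1)^{1·1·5}·(+1)^1·(+1)^1 = -1.
v=5: a=5^0·(≡1), b=5^3·(≡4) mod 5; (1|5)=+1, (4|5)=+1; (−1)^{0·3·2}·(+1)^3·(+1)^0 = +1.
v=23: a=23^0·(≡11), b=23^-2·(≡12) mod 23; (11|23)=-1, (12|23)=+1; (−1)^{0·-2·11}·(-1)^-2·(+1)^0 = +1.
v=2: v_2(a)=0, v_2(b)=2; units ≡ 3, 7 (mod 8); ε·ε+αω+βω = 1·1+0·0+2·1 ≡ 1  ⇒  (a,b)_2 = -1.
Ram(11, 55) = {2, 11}; no ℚ_2-point on the conic.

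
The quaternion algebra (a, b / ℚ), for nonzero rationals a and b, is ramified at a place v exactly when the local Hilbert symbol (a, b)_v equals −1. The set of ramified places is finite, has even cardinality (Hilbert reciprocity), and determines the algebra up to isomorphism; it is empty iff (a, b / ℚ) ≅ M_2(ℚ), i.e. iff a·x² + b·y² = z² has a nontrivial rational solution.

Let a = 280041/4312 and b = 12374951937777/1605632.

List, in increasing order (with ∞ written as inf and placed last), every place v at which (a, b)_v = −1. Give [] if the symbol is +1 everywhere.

(a, b) ≡ (21318, 111826) mod (ℚ^×)²; places V = {2, 3, 7, 11, 13, 17, 19, 23, 29, ∞}.
(a,b)_13: α=0, u≡11; β=1, v≡1 (mod 13); (11|13)=-1, (1|13)=+1; sign (−1)^0·-1^1·+1^0 = -1.
(a,b)_2: α=-3, β=-15; u≡3, v≡1 (mod 8); ε(u)ε(v)=1·0, αω(v)=-3·0, βω(u)=-15·1; sum ≡ 1  ⇒  -1.
(a,b)_7: α=-2, u≡5; β=-2, v≡2 (mod 7); (5|7)=-1, (2|7)=+1; sign (−1)^0·-1^-2·+1^-2 = +1.
(a,b)_∞: sgn(21318)=+, sgn(111826)=+, so +1.
(a,b)_23: α=0, u≡14; β=1, v≡13 (mod 23); (14|23)=-1, (13|23)=+1; sign (−1)^0·-1^1·+1^0 = -1.
(a,b)_19: α=1, u≡5; β=2, v≡7 (mod 19); (5|19)=+1, (7|19)=+1; sign (−1)^0·+1^2·+1^1 = +1.
(a,b)_17: α=3, u≡16; β=1, v≡2 (mod 17); (16|17)=+1, (2|17)=+1; sign (−1)^0·+1^1·+1^3 = +1.
(a,b)_29: α=0, u≡11; β=2, v≡19 (mod 29); (11|29)=-1, (19|29)=-1; sign (−1)^0·-1^2·-1^0 = +1.
(a,b)_11: α=-1, u≡2; β=1, v≡6 (mod 11); (2|11)=-1, (6|11)=-1; sign (−1)^1·-1^1·-1^-1 = -1.
(a,b)_3: α=1, u≡2; β=6, v≡1 (mod 3); (2|3)=-1, (1|3)=+1; sign (−1)^0·-1^6·+1^1 = +1.
Ram(21318, 111826) = {2, 11, 13, 23}; no ℚ_2-point on the conic.

[2, 11, 13, 23]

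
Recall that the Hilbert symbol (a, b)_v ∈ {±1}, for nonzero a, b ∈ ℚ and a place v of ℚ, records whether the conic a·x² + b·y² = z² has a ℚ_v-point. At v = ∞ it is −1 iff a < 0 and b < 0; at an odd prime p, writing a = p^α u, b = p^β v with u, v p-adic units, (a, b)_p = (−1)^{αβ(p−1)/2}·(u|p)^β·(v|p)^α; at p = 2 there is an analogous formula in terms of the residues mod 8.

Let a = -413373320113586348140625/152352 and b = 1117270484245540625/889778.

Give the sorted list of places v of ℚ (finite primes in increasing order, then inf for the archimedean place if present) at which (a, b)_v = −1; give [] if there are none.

Mod squares: a ≡ -2002, b ≡ 130. Check v ∈ {∞, 2, 3, 5, 7, 11, 13, 23, 29, 31}.
v=31: a=31^4·(≡29), b=31^2·(≡27) mod 31; (29|31)=-1, (27|31)=-1; (−1)^{4·2·15}·(-1)^2·(-1)^4 = +1.
v=11: a=11^3·(≡1), b=11^2·(≡3) mod 11; (1|11)=+1, (3|11)=+1; (−1)^{3·2·5}·(+1)^2·(+1)^3 = +1.
v=2: v_2(a)=-5, v_2(b)=-1; units ≡ 7, 1 (mod 8); ε·ε+αω+βω = 1·0+-5·0+-1·0 ≡ 0  ⇒  (a,b)_2 = +1.
v=3: a=3^-2·(≡2), b=3^0·(≡1) mod 3; (2|3)=-1, (1|3)=+1; (−1)^{-2·0·1}·(-1)^0·(+1)^-2 = +1.
v=7: a=7^3·(≡1), b=7^2·(≡2) mod 7; (1|7)=+1, (2|7)=+1; (−1)^{3·2·3}·(+1)^2·(+1)^3 = +1.
v=23: a=23^-2·(≡20), b=23^-2·(≡5) mod 23; (20|23)=-1, (5|23)=-1; (−1)^{-2·-2·11}·(-1)^-2·(-1)^-2 = +1.
v=29: a=29^0·(≡20), b=29^-2·(≡26) mod 29; (20|29)=+1, (26|29)=-1; (−1)^{0·-2·14}·(+1)^-2·(-1)^0 = +1.
v=5: a=5^6·(≡2), b=5^5·(≡1) mod 5; (2|5)=-1, (1|5)=+1; (−1)^{6·5·2}·(-1)^5·(+1)^6 = -1.
v=∞: -2002 < 0 and 130 > 0  ⇒  (a,b)_∞ = +1.
v=13: a=13^7·(≡5), b=13^7·(≡10) mod 13; (5|13)=-1, (10|13)=+1; (−1)^{7·7·6}·(-1)^7·(+1)^7 = -1.
Ram(-2002, 130) = {5, 13}; no ℚ_5-point on the conic.

[5, 13]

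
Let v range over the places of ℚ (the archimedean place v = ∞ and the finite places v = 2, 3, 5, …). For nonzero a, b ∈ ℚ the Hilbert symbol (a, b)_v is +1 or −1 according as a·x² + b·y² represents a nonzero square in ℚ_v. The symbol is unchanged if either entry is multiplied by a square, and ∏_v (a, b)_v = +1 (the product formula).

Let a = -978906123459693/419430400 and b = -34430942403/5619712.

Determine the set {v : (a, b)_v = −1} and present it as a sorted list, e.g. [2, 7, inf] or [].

(a, b) ≡ (-533, -861) mod (ℚ^×)²; places V = {2, 3, 5, 7, 11, 13, 41, ∞}.
(a,b)_2: α=-24, β=-14; u≡3, v≡3 (mod 8); ε(u)ε(v)=1·1, αω(v)=-24·1, βω(u)=-14·1; sum ≡ 1  ⇒  -1.
(a,b)_7: α=0, u≡3; β=-3, v≡6 (mod 7); (3|7)=-1, (6|7)=-1; sign (−1)^0·-1^-3·-1^0 = -1.
(a,b)_13: α=5, u≡8; β=4, v≡12 (mod 13); (8|13)=-1, (12|13)=+1; sign (−1)^0·-1^4·+1^5 = +1.
(a,b)_11: α=2, u≡7; β=2, v≡7 (mod 11); (7|11)=-1, (7|11)=-1; sign (−1)^0·-1^2·-1^2 = +1.
(a,b)_3: α=12, u≡1; β=5, v≡1 (mod 3); (1|3)=+1, (1|3)=+1; sign (−1)^0·+1^5·+1^12 = +1.
(a,b)_41: α=1, u≡24; β=1, v≡16 (mod 41); (24|41)=-1, (16|41)=+1; sign (−1)^0·-1^1·+1^1 = -1.
(a,b)_5: α=-2, u≡2; β=0, v≡1 (mod 5); (2|5)=-1, (1|5)=+1; sign (−1)^0·-1^0·+1^-2 = +1.
(a,b)_∞: sgn(-533)=−, sgn(-861)=−, so -1.
|Ram(-533, -861)| = 4, even; anisotropic at {2, 7, 41, ∞}.

[2, 7, 41, inf]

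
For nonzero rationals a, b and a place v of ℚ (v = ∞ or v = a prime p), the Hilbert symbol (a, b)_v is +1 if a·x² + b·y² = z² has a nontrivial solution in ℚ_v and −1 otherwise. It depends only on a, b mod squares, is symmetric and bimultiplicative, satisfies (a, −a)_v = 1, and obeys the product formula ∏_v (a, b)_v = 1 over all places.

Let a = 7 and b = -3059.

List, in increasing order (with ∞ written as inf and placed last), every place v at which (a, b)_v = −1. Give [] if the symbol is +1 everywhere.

[7, 23]

(a, b) ≡ (7, -3059) mod (ℚ^×)²; places V = {2, 7, 19, 23, ∞}.
(a,b)_∞: sgn(7)=+, sgn(-3059)=−, so +1.
(a,b)_19: α=0, u≡7; β=1, v≡10 (mod 19); (7|19)=+1, (10|19)=-1; sign (−1)^0·+1^1·-1^0 = +1.
(a,b)_2: α=0, β=0; u≡7, v≡5 (mod 8); ε(u)ε(v)=1·0, αω(v)=0·1, βω(u)=0·0; sum ≡ 0  ⇒  +1.
(a,b)_23: α=0, u≡7; β=1, v≡5 (mod 23); (7|23)=-1, (5|23)=-1; sign (−1)^0·-1^1·-1^0 = -1.
(a,b)_7: α=1, u≡1; β=1, v≡4 (mod 7); (1|7)=+1, (4|7)=+1; sign (−1)^1·+1^1·+1^1 = -1.
Ram(7, -3059) = {7, 23}; no ℚ_7-point on the conic.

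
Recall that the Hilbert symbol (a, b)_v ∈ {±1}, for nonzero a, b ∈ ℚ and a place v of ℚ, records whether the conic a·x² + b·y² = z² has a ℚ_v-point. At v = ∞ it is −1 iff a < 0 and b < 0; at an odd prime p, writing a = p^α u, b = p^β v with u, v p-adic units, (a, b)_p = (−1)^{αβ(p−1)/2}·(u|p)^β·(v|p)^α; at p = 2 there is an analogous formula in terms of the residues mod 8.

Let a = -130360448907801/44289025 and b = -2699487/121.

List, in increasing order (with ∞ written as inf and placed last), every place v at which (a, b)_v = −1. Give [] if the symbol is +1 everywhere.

Mod squares: a ≡ -161, b ≡ -7. Check v ∈ {∞, 2, 3, 5, 7, 11, 23}.
v=5: a=5^-2·(≡4), b=5^0·(≡3) mod 5; (4|5)=+1, (3|5)=-1; (−1)^{-2·0·2}·(+1)^0·(-1)^-2 = +1.
v=2: v_2(a)=0, v_2(b)=0; units ≡ 7, 1 (mod 8); ε·ε+αω+βω = 1·0+0·0+0·0 ≡ 0  ⇒  (a,b)_2 = +1.
v=11: a=11^-6·(≡3), b=11^-2·(≡1) mod 11; (3|11)=+1, (1|11)=+1; (−1)^{-6·-2·5}·(+1)^-2·(+1)^-6 = +1.
v=23: a=23^5·(≡6), b=23^2·(≡12) mod 23; (6|23)=+1, (12|23)=+1; (−1)^{5·2·11}·(+1)^2·(+1)^5 = +1.
v=7: a=7^3·(≡3), b=7^1·(≡5) mod 7; (3|7)=-1, (5|7)=-1; (−1)^{3·1·3}·(-1)^1·(-1)^3 = -1.
v=∞: -161 < 0 and -7 < 0  ⇒  (a,b)_∞ = -1.
v=3: a=3^10·(≡1), b=3^6·(≡2) mod 3; (1|3)=+1, (2|3)=-1; (−1)^{10·6·1}·(+1)^6·(-1)^10 = +1.
(-161, -7 / ℚ) ramifies at {7, ∞}: a division algebra.

[7, inf]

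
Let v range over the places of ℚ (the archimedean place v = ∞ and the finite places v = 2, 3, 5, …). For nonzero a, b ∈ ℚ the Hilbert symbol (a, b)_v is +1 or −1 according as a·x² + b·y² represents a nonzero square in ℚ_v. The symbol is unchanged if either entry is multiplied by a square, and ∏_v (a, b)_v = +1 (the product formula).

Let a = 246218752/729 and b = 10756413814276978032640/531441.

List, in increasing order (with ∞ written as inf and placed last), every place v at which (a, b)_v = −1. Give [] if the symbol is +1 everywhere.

Mod squares: a ≡ 13, b ≡ 115. Check v ∈ {∞, 2, 3, 5, 7, 13, 17, 23}.
v=13: a=13^1·(≡9), b=13^6·(≡11) mod 13; (9|13)=+1, (11|13)=-1; (−1)^{1·6·6}·(+1)^6·(-1)^1 = -1.
v=17: a=17^2·(≡2), b=17^6·(≡8) mod 17; (2|17)=+1, (8|17)=+1; (−1)^{2·6·8}·(+1)^6·(+1)^2 = +1.
v=23: a=23^0·(≡16), b=23^1·(≡5) mod 23; (16|23)=+1, (5|23)=-1; (−1)^{0·1·11}·(+1)^1·(-1)^0 = +1.
v=7: a=7^0·(≡3), b=7^2·(≡5) mod 7; (3|7)=-1, (5|7)=-1; (−1)^{0·2·3}·(-1)^2·(-1)^0 = +1.
v=5: a=5^0·(≡3), b=5^1·(≡3) mod 5; (3|5)=-1, (3|5)=-1; (−1)^{0·1·2}·(-1)^1·(-1)^0 = -1.
v=∞: 13 > 0 and 115 > 0  ⇒  (a,b)_∞ = +1.
v=2: v_2(a)=16, v_2(b)=14; units ≡ 5, 3 (mod 8); ε·ε+αω+βω = 0·1+16·1+14·1 ≡ 0  ⇒  (a,b)_2 = +1.
v=3: a=3^-6·(≡1), b=3^-12·(≡1) mod 3; (1|3)=+1, (1|3)=+1; (−1)^{-6·-12·1}·(+1)^-12·(+1)^-6 = +1.
(13, 115 / ℚ) ramifies at {5, 13}: a division algebra.

[5, 13]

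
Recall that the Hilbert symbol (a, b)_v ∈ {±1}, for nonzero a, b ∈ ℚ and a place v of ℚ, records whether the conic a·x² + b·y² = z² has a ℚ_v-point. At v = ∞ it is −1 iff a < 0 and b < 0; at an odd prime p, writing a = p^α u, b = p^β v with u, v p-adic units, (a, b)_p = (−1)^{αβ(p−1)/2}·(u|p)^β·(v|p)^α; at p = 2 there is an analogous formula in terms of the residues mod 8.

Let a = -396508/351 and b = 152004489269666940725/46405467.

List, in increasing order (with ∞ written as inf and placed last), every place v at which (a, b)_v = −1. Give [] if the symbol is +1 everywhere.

Mod squares: a ≡ -273, b ≡ 663. Check v ∈ {∞, 2, 3, 5, 7, 13, 17, 19, 23, 53}.
v=17: a=17^2·(≡2), b=17^7·(≡6) mod 17; (2|17)=+1, (6|17)=-1; (−1)^{2·7·8}·(+1)^7·(-1)^2 = +1.
v=∞: -273 < 0 and 663 > 0  ⇒  (a,b)_∞ = +1.
v=53: a=53^0·(≡14), b=53^2·(≡8) mod 53; (14|53)=-1, (8|53)=-1; (−1)^{0·2·26}·(-1)^2·(-1)^0 = +1.
v=13: a=13^-1·(≡5), b=13^3·(≡4) mod 13; (5|13)=-1, (4|13)=+1; (−1)^{-1·3·6}·(-1)^3·(+1)^-1 = -1.
v=19: a=19^0·(≡13), b=19^-2·(≡16) mod 19; (13|19)=-1, (16|19)=+1; (−1)^{0·-2·9}·(-1)^-2·(+1)^0 = +1.
v=3: a=3^-3·(≡2), b=3^-5·(≡2) mod 3; (2|3)=-1, (2|3)=-1; (−1)^{-3·-5·1}·(-1)^-5·(-1)^-3 = -1.
v=7: a=7^3·(≡6), b=7^4·(≡6) mod 7; (6|7)=-1, (6|7)=-1; (−1)^{3·4·3}·(-1)^4·(-1)^3 = -1.
v=23: a=23^0·(≡2), b=23^-2·(≡11) mod 23; (2|23)=+1, (11|23)=-1; (−1)^{0·-2·11}·(+1)^-2·(-1)^0 = +1.
v=5: a=5^0·(≡2), b=5^2·(≡2) mod 5; (2|5)=-1, (2|5)=-1; (−1)^{0·2·2}·(-1)^2·(-1)^0 = +1.
v=2: v_2(a)=2, v_2(b)=0; units ≡ 7, 7 (mod 8); ε·ε+αω+βω = 1·1+2·0+0·0 ≡ 1  ⇒  (a,b)_2 = -1.
(-273, 663 / ℚ) ramifies at {2, 3, 7, 13}: a division algebra.

[2, 3, 7, 13]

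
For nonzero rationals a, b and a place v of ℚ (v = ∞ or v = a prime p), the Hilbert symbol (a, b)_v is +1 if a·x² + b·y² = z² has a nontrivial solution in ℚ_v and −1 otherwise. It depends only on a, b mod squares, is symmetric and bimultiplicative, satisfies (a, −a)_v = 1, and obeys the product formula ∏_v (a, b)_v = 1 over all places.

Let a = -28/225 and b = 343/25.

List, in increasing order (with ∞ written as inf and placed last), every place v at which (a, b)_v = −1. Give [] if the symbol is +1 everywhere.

[]

(a, b) ≡ (-7, 7) mod (ℚ^×)²; places V = {2, 3, 5, 7, ∞}.
(a,b)_∞: sgn(-7)=−, sgn(7)=+, so +1.
(a,b)_5: α=-2, u≡3; β=-2, v≡3 (mod 5); (3|5)=-1, (3|5)=-1; sign (−1)^0·-1^-2·-1^-2 = +1.
(a,b)_3: α=-2, u≡2; β=0, v≡1 (mod 3); (2|3)=-1, (1|3)=+1; sign (−1)^0·-1^0·+1^-2 = +1.
(a,b)_2: α=2, β=0; u≡1, v≡7 (mod 8); ε(u)ε(v)=0·1, αω(v)=2·0, βω(u)=0·0; sum ≡ 0  ⇒  +1.
(a,b)_7: α=1, u≡3; β=3, v≡2 (mod 7); (3|7)=-1, (2|7)=+1; sign (−1)^1·-1^3·+1^1 = +1.
Every local symbol is +1, so the conic -7·x² + 7·y² = z² has ℚ_v-points for all v and hence a ℚ-point; (a, b / ℚ) ≅ M_2(ℚ).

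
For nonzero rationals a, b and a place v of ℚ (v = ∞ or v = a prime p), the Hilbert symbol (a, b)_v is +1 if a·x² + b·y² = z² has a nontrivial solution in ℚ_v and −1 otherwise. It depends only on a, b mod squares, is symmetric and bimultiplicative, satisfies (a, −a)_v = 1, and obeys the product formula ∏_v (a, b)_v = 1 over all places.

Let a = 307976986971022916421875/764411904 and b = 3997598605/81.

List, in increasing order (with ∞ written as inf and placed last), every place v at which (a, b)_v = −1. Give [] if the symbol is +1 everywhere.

Mod squares: a ≡ 3731, b ≡ 674245. Check v ∈ {∞, 2, 3, 5, 7, 11, 13, 23, 41}.
v=13: a=13^3·(≡9), b=13^1·(≡7) mod 13; (9|13)=+1, (7|13)=-1; (−1)^{3·1·6}·(+1)^1·(-1)^3 = -1.
v=∞: 3731 > 0 and 674245 > 0  ⇒  (a,b)_∞ = +1.
v=5: a=5^6·(≡4), b=5^1·(≡1) mod 5; (4|5)=+1, (1|5)=+1; (−1)^{6·1·2}·(+1)^1·(+1)^6 = +1.
v=11: a=11^4·(≡8), b=11^3·(≡1) mod 11; (8|11)=-1, (1|11)=+1; (−1)^{4·3·5}·(-1)^3·(+1)^4 = -1.
v=2: v_2(a)=-20, v_2(b)=0; units ≡ 3, 5 (mod 8); ε·ε+αω+βω = 1·0+-20·1+0·1 ≡ 0  ⇒  (a,b)_2 = +1.
v=7: a=7^5·(≡4), b=7^2·(≡6) mod 7; (4|7)=+1, (6|7)=-1; (−1)^{5·2·3}·(+1)^2·(-1)^5 = -1.
v=3: a=3^-6·(≡2), b=3^-4·(≡1) mod 3; (2|3)=-1, (1|3)=+1; (−1)^{-6·-4·1}·(-1)^-4·(+1)^-6 = +1.
v=23: a=23^2·(≡21), b=23^1·(≡8) mod 23; (21|23)=-1, (8|23)=+1; (−1)^{2·1·11}·(-1)^1·(+1)^2 = -1.
v=41: a=41^3·(≡21), b=41^1·(≡23) mod 41; (21|41)=+1, (23|41)=+1; (−1)^{3·1·20}·(+1)^1·(+1)^3 = +1.
|Ram(3731, 674245)| = 4, even; anisotropic at {7, 11, 13, 23}.

[7, 11, 13, 23]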